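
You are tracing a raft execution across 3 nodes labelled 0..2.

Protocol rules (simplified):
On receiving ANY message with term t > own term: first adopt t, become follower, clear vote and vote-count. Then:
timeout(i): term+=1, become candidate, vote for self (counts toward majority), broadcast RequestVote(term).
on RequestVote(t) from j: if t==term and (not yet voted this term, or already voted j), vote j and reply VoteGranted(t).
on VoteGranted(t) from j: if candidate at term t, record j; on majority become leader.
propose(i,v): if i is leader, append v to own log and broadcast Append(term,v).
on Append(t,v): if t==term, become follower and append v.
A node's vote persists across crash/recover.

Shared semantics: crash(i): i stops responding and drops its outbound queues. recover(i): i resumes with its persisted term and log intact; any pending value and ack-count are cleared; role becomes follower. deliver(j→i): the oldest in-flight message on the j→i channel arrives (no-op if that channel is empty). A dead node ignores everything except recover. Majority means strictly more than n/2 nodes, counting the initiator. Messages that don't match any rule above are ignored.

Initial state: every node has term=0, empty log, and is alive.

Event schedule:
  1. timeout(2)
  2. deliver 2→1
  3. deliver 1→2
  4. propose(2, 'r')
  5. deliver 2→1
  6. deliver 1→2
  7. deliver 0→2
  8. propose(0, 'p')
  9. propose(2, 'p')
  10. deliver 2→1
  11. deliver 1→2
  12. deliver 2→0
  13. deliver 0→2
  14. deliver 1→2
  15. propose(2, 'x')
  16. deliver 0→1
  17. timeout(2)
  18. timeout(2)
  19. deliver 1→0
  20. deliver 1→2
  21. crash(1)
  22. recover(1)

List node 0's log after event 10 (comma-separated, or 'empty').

[1] timeout(2) → N2(cand t1 [-])
[2] deliver 2→1 → N1(foll t1 [-])
[3] deliver 1→2 → N2(lead t1 [-])
[4] propose(2,'r') → N2(lead t1 [r])
[5] deliver 2→1 → N1(foll t1 [r])
[6] deliver 1→2 → ∅
[7] deliver 0→2 → ∅
[8] propose(0,'p') → ∅
[9] propose(2,'p') → N2(lead t1 [r,p])
[10] deliver 2→1 → N1(foll t1 [r,p])

empty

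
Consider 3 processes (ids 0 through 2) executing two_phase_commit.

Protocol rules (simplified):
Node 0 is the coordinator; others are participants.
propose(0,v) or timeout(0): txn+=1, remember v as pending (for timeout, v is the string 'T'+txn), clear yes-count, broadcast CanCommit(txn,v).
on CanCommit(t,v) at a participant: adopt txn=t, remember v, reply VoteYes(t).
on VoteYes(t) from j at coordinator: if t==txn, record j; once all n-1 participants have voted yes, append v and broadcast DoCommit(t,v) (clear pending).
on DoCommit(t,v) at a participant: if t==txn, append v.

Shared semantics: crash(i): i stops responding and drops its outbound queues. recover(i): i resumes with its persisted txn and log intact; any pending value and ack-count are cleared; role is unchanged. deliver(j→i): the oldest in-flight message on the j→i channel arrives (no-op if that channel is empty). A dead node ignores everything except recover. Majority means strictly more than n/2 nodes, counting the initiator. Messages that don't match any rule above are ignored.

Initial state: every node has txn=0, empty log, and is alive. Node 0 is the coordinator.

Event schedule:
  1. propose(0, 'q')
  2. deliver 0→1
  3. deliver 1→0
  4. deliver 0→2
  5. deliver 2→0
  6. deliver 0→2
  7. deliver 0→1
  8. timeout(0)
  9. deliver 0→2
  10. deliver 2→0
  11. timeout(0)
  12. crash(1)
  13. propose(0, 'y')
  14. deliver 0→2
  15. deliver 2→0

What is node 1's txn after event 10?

after 1 — propose(0,'q'): n0:coor/t1/[-]
after 2 — deliver 0→1: n1:part/t1/[-]
after 3 — deliver 1→0: ·
after 4 — deliver 0→2: n2:part/t1/[-]
after 5 — deliver 2→0: n0:coor/t1/[q]
after 6 — deliver 0→2: n2:part/t1/[q]
after 7 — deliver 0→1: n1:part/t1/[q]
after 8 — timeout(0): n0:coor/t2/[q]
after 9 — deliver 0→2: n2:part/t2/[q]
after 10 — deliver 2→0: ·

1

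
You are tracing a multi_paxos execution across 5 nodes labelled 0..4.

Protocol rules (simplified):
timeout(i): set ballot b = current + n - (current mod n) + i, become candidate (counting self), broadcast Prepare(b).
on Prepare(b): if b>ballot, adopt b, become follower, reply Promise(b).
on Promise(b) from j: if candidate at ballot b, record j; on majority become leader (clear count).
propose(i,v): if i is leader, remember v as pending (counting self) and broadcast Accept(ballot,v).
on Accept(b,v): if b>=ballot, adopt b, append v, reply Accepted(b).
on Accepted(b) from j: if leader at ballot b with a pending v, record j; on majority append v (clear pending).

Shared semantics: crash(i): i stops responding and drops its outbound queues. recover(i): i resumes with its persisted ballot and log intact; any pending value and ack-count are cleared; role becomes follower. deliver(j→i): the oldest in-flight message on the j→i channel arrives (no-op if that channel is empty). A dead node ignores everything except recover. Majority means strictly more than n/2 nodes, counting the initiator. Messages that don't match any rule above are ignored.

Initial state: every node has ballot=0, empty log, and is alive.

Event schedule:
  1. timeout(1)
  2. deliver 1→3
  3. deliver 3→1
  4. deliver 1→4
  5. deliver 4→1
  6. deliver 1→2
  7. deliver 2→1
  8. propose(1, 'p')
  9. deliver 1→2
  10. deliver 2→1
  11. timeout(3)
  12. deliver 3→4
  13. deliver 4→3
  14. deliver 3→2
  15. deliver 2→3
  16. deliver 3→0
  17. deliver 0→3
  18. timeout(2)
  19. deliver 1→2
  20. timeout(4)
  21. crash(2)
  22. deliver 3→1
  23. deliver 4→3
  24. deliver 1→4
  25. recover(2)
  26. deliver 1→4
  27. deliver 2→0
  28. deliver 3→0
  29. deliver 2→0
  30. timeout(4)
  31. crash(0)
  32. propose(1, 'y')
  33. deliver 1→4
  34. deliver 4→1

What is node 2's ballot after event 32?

17

e1 timeout(1): 1[cand,b=6,-]
e2 deliver 1→3: 3[foll,b=6,-]
e3 deliver 3→1: ·
e4 deliver 1→4: 4[foll,b=6,-]
e5 deliver 4→1: 1[lead,b=6,-]
e6 deliver 1→2: 2[foll,b=6,-]
e7 deliver 2→1: ·
e8 propose(1,'p'): ·
e9 deliver 1→2: 2[foll,b=6,p]
e10 deliver 2→1: ·
e11 timeout(3): 3[cand,b=13,-]
e12 deliver 3→4: 4[foll,b=13,-]
e13 deliver 4→3: ·
e14 deliver 3→2: 2[foll,b=13,p]
e15 deliver 2→3: 3[lead,b=13,-]
e16 deliver 3→0: 0[foll,b=13,-]
e17 deliver 0→3: ·
e18 timeout(2): 2[cand,b=17,p]
e19 deliver 1→2: ·
e20 timeout(4): 4[cand,b=19,-]
e21 crash(2): 2[✗cand,b=17,p]
e22 deliver 3→1: 1[foll,b=13,-]
e23 deliver 4→3: 3[foll,b=19,-]
e24 deliver 1→4: ·
e25 recover(2): 2[foll,b=17,p]
e26 deliver 1→4: ·
e27 deliver 2→0: ·
e28 deliver 3→0: ·
e29 deliver 2→0: ·
e30 timeout(4): 4[cand,b=24,-]
e31 crash(0): 0[✗foll,b=13,-]
e32 propose(1,'y'): ·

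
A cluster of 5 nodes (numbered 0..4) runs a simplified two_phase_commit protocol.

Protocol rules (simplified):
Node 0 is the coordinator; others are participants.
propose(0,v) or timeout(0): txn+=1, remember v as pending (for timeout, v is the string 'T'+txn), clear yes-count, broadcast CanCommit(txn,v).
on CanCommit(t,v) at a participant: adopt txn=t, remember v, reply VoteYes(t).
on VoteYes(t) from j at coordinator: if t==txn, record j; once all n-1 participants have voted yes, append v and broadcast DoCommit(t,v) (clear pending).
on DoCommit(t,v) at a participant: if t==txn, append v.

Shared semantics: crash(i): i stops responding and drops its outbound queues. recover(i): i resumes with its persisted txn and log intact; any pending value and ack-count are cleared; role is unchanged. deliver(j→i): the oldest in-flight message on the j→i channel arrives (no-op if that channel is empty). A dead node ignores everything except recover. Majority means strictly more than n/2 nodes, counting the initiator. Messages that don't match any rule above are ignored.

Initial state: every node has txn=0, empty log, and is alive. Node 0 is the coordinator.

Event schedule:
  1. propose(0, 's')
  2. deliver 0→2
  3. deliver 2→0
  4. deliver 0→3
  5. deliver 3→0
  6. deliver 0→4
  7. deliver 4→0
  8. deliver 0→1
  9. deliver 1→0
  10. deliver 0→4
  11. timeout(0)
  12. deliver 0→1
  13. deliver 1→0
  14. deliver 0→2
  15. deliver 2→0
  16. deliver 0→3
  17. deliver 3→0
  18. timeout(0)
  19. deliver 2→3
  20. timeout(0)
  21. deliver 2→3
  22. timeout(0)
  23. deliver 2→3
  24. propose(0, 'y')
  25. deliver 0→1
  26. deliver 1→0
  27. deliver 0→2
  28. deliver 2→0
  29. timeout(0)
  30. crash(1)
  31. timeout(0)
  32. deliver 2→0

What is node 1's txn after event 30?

[1] propose(0,'s') → N0(coor t1 [-])
[2] deliver 0→2 → N2(part t1 [-])
[3] deliver 2→0 → ∅
[4] deliver 0→3 → N3(part t1 [-])
[5] deliver 3→0 → ∅
[6] deliver 0→4 → N4(part t1 [-])
[7] deliver 4→0 → ∅
[8] deliver 0→1 → N1(part t1 [-])
[9] deliver 1→0 → N0(coor t1 [s])
[10] deliver 0→4 → N4(part t1 [s])
[11] timeout(0) → N0(coor t2 [s])
[12] deliver 0→1 → N1(part t1 [s])
[13] deliver 1→0 → ∅
[14] deliver 0→2 → N2(part t1 [s])
[15] deliver 2→0 → ∅
[16] deliver 0→3 → N3(part t1 [s])
[17] deliver 3→0 → ∅
[18] timeout(0) → N0(coor t3 [s])
[19] deliver 2→3 → ∅
[20] timeout(0) → N0(coor t4 [s])
[21] deliver 2→3 → ∅
[22] timeout(0) → N0(coor t5 [s])
[23] deliver 2→3 → ∅
[24] propose(0,'y') → N0(coor t6 [s])
[25] deliver 0→1 → N1(part t2 [s])
[26] deliver 1→0 → ∅
[27] deliver 0→2 → N2(part t2 [s])
[28] deliver 2→0 → ∅
[29] timeout(0) → N0(coor t7 [s])
[30] crash(1) → N1(✗part t2 [s])

2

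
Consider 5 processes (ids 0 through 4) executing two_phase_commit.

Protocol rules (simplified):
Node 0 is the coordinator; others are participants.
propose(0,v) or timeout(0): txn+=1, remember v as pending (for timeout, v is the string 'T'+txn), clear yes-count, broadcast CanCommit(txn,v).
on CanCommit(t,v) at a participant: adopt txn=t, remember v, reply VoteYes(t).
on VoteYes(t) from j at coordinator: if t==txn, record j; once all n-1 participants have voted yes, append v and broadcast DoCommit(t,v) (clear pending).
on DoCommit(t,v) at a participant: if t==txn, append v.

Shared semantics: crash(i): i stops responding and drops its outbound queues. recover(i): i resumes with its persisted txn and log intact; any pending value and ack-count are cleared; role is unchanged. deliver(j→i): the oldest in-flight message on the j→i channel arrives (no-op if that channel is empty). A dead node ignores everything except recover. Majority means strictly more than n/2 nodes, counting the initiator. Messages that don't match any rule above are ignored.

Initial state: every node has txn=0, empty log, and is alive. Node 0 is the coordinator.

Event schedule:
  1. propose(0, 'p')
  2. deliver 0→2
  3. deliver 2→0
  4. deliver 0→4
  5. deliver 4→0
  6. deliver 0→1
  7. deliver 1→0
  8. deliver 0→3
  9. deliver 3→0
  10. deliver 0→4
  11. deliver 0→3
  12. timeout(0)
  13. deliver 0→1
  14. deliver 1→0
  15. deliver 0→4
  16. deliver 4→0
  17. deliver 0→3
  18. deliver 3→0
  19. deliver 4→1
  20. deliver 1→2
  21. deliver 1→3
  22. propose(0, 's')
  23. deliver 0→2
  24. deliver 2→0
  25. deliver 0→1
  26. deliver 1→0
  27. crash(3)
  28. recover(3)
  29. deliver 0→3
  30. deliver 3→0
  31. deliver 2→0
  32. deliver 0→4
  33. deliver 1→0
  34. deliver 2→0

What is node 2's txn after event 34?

1. propose(0,'p'):  <0:coor t1 ->
2. deliver 0→2:  <2:part t1 ->
3. deliver 2→0:  nop
4. deliver 0→4:  <4:part t1 ->
5. deliver 4→0:  nop
6. deliver 0→1:  <1:part t1 ->
7. deliver 1→0:  nop
8. deliver 0→3:  <3:part t1 ->
9. deliver 3→0:  <0:coor t1 p>
10. deliver 0→4:  <4:part t1 p>
11. deliver 0→3:  <3:part t1 p>
12. timeout(0):  <0:coor t2 p>
13. deliver 0→1:  <1:part t1 p>
14. deliver 1→0:  nop
15. deliver 0→4:  <4:part t2 p>
16. deliver 4→0:  nop
17. deliver 0→3:  <3:part t2 p>
18. deliver 3→0:  nop
19. deliver 4→1:  nop
20. deliver 1→2:  nop
21. deliver 1→3:  nop
22. propose(0,'s'):  <0:coor t3 p>
23. deliver 0→2:  <2:part t1 p>
24. deliver 2→0:  nop
25. deliver 0→1:  <1:part t2 p>
26. deliver 1→0:  nop
27. crash(3):  <3:✗part t2 p>
28. recover(3):  <3:part t2 p>
29. deliver 0→3:  <3:part t3 p>
30. deliver 3→0:  nop
31. deliver 2→0:  nop
32. deliver 0→4:  <4:part t3 p>
33. deliver 1→0:  nop
34. deliver 2→0:  nop

1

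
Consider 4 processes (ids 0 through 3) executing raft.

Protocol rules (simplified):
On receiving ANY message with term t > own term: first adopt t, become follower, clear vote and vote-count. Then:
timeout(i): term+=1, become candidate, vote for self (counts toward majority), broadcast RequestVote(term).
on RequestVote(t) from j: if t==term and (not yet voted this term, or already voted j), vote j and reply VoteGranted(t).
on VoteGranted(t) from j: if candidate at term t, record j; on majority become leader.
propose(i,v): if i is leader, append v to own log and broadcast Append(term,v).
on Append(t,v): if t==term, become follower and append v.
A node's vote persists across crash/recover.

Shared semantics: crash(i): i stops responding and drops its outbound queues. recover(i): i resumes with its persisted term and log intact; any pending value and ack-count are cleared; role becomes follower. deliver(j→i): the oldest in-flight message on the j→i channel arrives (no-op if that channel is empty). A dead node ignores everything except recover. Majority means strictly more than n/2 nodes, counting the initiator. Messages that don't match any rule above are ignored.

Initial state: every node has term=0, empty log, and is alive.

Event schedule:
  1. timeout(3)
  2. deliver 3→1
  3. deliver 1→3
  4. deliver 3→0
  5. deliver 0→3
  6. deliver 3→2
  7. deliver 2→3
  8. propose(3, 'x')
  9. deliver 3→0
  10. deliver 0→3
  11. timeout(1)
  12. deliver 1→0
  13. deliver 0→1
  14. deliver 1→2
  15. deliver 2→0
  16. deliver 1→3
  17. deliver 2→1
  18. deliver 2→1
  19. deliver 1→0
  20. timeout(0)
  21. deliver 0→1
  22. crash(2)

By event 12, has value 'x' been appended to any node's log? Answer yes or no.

[1] timeout(3) → N3(cand t1 [-])
[2] deliver 3→1 → N1(foll t1 [-])
[3] deliver 1→3 → ∅
[4] deliver 3→0 → N0(foll t1 [-])
[5] deliver 0→3 → N3(lead t1 [-])
[6] deliver 3→2 → N2(foll t1 [-])
[7] deliver 2→3 → ∅
[8] propose(3,'x') → N3(lead t1 [x])
[9] deliver 3→0 → N0(foll t1 [x])
[10] deliver 0→3 → ∅
[11] timeout(1) → N1(cand t2 [-])
[12] deliver 1→0 → N0(foll t2 [x])

yes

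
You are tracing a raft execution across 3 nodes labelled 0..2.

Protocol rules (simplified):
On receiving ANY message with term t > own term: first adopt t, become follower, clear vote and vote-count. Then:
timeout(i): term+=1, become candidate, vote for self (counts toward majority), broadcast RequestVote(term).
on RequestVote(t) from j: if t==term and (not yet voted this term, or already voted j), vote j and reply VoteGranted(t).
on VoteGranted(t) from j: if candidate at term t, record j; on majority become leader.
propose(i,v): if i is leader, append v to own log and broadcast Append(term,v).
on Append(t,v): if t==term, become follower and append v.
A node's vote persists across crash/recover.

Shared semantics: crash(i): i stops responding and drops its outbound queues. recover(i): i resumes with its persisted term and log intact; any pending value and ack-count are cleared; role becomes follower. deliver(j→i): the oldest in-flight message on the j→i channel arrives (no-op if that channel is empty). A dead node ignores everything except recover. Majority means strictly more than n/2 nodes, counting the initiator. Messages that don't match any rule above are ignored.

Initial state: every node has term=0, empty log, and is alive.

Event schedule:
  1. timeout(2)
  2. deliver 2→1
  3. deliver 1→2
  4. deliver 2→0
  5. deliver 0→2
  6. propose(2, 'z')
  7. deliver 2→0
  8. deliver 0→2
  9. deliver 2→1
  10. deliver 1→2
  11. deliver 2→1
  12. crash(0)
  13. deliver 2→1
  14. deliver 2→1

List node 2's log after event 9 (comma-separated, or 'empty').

[1] timeout(2) → N2(cand t1 [-])
[2] deliver 2→1 → N1(foll t1 [-])
[3] deliver 1→2 → N2(lead t1 [-])
[4] deliver 2→0 → N0(foll t1 [-])
[5] deliver 0→2 → ∅
[6] propose(2,'z') → N2(lead t1 [z])
[7] deliver 2→0 → N0(foll t1 [z])
[8] deliver 0→2 → ∅
[9] deliver 2→1 → N1(foll t1 [z])

z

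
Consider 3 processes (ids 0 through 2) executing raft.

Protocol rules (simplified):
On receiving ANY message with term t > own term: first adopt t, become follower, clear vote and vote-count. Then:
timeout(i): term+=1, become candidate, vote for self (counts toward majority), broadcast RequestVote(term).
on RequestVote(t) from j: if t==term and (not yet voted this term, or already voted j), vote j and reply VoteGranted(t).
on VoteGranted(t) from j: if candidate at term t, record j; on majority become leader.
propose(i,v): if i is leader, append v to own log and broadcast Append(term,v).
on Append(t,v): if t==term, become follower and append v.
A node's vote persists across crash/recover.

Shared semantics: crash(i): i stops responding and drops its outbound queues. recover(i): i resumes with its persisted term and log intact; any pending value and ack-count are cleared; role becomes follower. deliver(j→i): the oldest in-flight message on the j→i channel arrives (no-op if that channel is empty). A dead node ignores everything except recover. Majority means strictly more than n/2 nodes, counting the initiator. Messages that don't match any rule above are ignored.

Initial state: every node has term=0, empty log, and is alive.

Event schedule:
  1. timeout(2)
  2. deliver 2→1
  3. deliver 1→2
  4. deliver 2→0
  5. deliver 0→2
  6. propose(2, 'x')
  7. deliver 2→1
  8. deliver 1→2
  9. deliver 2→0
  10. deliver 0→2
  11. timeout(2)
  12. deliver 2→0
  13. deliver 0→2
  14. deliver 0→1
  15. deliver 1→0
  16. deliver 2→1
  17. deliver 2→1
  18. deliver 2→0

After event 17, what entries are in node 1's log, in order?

x

step 1 timeout(2): 2={cand,t=1,log=-}
step 2 deliver 2→1: 1={foll,t=1,log=-}
step 3 deliver 1→2: 2={lead,t=1,log=-}
step 4 deliver 2→0: 0={foll,t=1,log=-}
step 5 deliver 0→2: —
step 6 propose(2,'x'): 2={lead,t=1,log=x}
step 7 deliver 2→1: 1={foll,t=1,log=x}
step 8 deliver 1→2: —
step 9 deliver 2→0: 0={foll,t=1,log=x}
step 10 deliver 0→2: —
step 11 timeout(2): 2={cand,t=2,log=x}
step 12 deliver 2→0: 0={foll,t=2,log=x}
step 13 deliver 0→2: 2={lead,t=2,log=x}
step 14 deliver 0→1: —
step 15 deliver 1→0: —
step 16 deliver 2→1: 1={foll,t=2,log=x}
step 17 deliver 2→1: —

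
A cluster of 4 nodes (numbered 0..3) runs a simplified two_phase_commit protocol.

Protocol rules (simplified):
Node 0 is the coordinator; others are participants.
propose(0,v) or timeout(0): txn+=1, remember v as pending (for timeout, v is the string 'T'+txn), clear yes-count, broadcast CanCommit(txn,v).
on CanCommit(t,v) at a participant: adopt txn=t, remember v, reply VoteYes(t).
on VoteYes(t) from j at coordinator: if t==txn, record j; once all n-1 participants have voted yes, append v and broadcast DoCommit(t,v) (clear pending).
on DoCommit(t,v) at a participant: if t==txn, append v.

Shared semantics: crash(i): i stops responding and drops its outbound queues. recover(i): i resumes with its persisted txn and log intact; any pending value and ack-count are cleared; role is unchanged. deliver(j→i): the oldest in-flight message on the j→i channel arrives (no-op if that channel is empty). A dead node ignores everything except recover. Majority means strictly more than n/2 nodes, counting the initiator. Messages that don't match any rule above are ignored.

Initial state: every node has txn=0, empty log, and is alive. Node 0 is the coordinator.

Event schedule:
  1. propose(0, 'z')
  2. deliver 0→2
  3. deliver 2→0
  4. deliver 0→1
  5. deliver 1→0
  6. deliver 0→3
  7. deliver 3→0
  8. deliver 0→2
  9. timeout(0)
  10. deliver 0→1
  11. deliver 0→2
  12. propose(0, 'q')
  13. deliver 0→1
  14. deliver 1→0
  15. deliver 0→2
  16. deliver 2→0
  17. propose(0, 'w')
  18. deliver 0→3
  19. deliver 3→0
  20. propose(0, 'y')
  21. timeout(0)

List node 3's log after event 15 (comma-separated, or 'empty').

e1 propose(0,'z'): 0[coor,t=1,-]
e2 deliver 0→2: 2[part,t=1,-]
e3 deliver 2→0: ·
e4 deliver 0→1: 1[part,t=1,-]
e5 deliver 1→0: ·
e6 deliver 0→3: 3[part,t=1,-]
e7 deliver 3→0: 0[coor,t=1,z]
e8 deliver 0→2: 2[part,t=1,z]
e9 timeout(0): 0[coor,t=2,z]
e10 deliver 0→1: 1[part,t=1,z]
e11 deliver 0→2: 2[part,t=2,z]
e12 propose(0,'q'): 0[coor,t=3,z]
e13 deliver 0→1: 1[part,t=2,z]
e14 deliver 1→0: ·
e15 deliver 0→2: 2[part,t=3,z]

empty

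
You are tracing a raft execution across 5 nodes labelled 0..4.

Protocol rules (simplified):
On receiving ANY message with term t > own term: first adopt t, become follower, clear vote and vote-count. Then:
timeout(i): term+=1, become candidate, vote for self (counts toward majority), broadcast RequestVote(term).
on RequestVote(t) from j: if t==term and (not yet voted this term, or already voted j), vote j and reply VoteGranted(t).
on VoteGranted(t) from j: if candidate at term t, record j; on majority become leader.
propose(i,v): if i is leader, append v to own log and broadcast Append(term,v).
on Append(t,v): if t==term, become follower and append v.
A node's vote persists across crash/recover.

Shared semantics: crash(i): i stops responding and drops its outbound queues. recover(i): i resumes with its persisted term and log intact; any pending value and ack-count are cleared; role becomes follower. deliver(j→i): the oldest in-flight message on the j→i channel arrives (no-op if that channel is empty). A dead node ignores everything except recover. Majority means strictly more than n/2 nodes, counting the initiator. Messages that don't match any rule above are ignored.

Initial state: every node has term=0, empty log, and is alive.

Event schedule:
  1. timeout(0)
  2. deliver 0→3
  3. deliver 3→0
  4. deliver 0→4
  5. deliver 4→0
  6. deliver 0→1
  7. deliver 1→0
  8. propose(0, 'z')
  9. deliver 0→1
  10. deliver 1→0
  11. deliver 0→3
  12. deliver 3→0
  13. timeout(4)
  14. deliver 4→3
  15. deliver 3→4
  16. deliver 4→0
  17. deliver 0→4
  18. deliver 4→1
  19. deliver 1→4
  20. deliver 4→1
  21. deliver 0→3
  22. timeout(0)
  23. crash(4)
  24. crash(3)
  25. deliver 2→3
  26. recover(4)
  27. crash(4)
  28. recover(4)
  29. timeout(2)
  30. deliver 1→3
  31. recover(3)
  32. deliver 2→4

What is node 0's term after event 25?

step 1 timeout(0): 0={cand,t=1,log=-}
step 2 deliver 0→3: 3={foll,t=1,log=-}
step 3 deliver 3→0: —
step 4 deliver 0→4: 4={foll,t=1,log=-}
step 5 deliver 4→0: 0={lead,t=1,log=-}
step 6 deliver 0→1: 1={foll,t=1,log=-}
step 7 deliver 1→0: —
step 8 propose(0,'z'): 0={lead,t=1,log=z}
step 9 deliver 0→1: 1={foll,t=1,log=z}
step 10 deliver 1→0: —
step 11 deliver 0→3: 3={foll,t=1,log=z}
step 12 deliver 3→0: —
step 13 timeout(4): 4={cand,t=2,log=-}
step 14 deliver 4→3: 3={foll,t=2,log=z}
step 15 deliver 3→4: —
step 16 deliver 4→0: 0={foll,t=2,log=z}
step 17 deliver 0→4: —
step 18 deliver 4→1: 1={foll,t=2,log=z}
step 19 deliver 1→4: 4={lead,t=2,log=-}
step 20 deliver 4→1: —
step 21 deliver 0→3: —
step 22 timeout(0): 0={cand,t=3,log=z}
step 23 crash(4): 4={✗lead,t=2,log=-}
step 24 crash(3): 3={✗foll,t=2,log=z}
step 25 deliver 2→3: —

3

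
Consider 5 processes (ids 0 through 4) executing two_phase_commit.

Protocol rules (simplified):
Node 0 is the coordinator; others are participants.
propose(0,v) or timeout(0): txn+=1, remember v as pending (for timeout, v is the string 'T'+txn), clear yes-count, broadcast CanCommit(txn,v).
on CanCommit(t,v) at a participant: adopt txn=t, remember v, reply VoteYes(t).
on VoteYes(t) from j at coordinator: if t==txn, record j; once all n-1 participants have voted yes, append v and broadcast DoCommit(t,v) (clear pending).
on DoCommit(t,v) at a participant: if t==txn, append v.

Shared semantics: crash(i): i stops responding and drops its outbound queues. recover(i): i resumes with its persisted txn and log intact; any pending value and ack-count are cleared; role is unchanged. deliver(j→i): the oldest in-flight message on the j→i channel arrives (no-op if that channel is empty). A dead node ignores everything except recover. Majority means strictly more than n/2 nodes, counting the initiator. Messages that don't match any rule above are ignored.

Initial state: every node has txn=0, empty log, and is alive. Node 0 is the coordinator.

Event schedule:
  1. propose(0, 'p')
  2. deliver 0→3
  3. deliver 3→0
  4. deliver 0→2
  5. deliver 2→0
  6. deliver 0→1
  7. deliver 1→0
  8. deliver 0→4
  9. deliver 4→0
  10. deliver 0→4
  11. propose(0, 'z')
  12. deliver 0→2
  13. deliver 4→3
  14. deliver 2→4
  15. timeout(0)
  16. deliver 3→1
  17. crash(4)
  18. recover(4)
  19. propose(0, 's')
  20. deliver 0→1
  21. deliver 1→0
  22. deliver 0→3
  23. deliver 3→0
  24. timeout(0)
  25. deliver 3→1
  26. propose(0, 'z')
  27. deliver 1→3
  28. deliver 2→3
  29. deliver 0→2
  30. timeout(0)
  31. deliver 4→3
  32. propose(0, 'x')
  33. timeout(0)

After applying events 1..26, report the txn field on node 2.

after 1 — propose(0,'p'): n0:coor/t1/[-]
after 2 — deliver 0→3: n3:part/t1/[-]
after 3 — deliver 3→0: ·
after 4 — deliver 0→2: n2:part/t1/[-]
after 5 — deliver 2→0: ·
after 6 — deliver 0→1: n1:part/t1/[-]
after 7 — deliver 1→0: ·
after 8 — deliver 0→4: n4:part/t1/[-]
after 9 — deliver 4→0: n0:coor/t1/[p]
after 10 — deliver 0→4: n4:part/t1/[p]
after 11 — propose(0,'z'): n0:coor/t2/[p]
after 12 — deliver 0→2: n2:part/t1/[p]
after 13 — deliver 4→3: ·
after 14 — deliver 2→4: ·
after 15 — timeout(0): n0:coor/t3/[p]
after 16 — deliver 3→1: ·
after 17 — crash(4): n4:✗part/t1/[p]
after 18 — recover(4): n4:part/t1/[p]
after 19 — propose(0,'s'): n0:coor/t4/[p]
after 20 — deliver 0→1: n1:part/t1/[p]
after 21 — deliver 1→0: ·
after 22 — deliver 0→3: n3:part/t1/[p]
after 23 — deliver 3→0: ·
after 24 — timeout(0): n0:coor/t5/[p]
after 25 — deliver 3→1: ·
after 26 — propose(0,'z'): n0:coor/t6/[p]

1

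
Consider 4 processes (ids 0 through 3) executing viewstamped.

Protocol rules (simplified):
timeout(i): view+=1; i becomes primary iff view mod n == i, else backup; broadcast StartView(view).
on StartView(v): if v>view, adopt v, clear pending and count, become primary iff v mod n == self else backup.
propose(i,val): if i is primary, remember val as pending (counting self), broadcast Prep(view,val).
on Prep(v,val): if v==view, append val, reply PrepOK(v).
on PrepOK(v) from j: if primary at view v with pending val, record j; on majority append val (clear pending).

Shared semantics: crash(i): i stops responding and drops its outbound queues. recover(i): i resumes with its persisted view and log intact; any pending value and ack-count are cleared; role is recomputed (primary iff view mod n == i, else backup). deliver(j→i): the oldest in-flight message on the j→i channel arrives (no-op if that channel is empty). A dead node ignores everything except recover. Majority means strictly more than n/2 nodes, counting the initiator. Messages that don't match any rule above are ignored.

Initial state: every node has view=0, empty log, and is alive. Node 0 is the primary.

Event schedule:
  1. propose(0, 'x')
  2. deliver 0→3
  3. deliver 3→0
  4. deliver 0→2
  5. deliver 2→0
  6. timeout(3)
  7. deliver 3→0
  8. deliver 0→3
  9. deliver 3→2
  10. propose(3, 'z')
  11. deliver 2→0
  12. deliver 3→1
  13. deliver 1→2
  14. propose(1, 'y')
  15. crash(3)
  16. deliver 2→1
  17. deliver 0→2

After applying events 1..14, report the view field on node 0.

1

after 1 — propose(0,'x'): ·
after 2 — deliver 0→3: n3:back/v0/[x]
after 3 — deliver 3→0: ·
after 4 — deliver 0→2: n2:back/v0/[x]
after 5 — deliver 2→0: n0:prim/v0/[x]
after 6 — timeout(3): n3:back/v1/[x]
after 7 — deliver 3→0: n0:back/v1/[x]
after 8 — deliver 0→3: ·
after 9 — deliver 3→2: n2:back/v1/[x]
after 10 — propose(3,'z'): ·
after 11 — deliver 2→0: ·
after 12 — deliver 3→1: n1:prim/v1/[-]
after 13 — deliver 1→2: ·
after 14 — propose(1,'y'): ·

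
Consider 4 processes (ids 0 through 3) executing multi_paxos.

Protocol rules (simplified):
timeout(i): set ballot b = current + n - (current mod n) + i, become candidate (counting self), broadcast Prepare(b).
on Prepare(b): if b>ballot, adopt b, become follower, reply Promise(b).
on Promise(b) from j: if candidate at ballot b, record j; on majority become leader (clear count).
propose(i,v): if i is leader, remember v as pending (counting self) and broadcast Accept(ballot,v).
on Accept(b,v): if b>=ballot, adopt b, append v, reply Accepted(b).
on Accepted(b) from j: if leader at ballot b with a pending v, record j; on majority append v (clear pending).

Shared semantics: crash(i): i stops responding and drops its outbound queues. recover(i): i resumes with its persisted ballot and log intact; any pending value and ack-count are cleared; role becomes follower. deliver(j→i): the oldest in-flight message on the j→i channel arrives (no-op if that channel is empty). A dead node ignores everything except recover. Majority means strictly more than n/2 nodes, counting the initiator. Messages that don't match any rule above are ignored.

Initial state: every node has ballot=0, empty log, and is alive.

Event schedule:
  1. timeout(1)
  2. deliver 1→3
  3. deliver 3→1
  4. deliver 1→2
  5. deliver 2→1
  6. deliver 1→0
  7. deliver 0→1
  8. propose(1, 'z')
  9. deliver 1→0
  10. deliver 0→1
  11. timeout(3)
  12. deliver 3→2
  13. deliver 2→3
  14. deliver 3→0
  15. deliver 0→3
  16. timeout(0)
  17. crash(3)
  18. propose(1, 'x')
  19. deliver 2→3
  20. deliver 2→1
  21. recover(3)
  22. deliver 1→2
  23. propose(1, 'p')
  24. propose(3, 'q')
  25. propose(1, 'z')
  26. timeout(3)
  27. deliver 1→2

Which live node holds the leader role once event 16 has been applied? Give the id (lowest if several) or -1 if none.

[1] timeout(1) → N1(cand b5 [-])
[2] deliver 1→3 → N3(foll b5 [-])
[3] deliver 3→1 → ∅
[4] deliver 1→2 → N2(foll b5 [-])
[5] deliver 2→1 → N1(lead b5 [-])
[6] deliver 1→0 → N0(foll b5 [-])
[7] deliver 0→1 → ∅
[8] propose(1,'z') → ∅
[9] deliver 1→0 → N0(foll b5 [z])
[10] deliver 0→1 → ∅
[11] timeout(3) → N3(cand b11 [-])
[12] deliver 3→2 → N2(foll b11 [-])
[13] deliver 2→3 → ∅
[14] deliver 3→0 → N0(foll b11 [z])
[15] deliver 0→3 → N3(lead b11 [-])
[16] timeout(0) → N0(cand b12 [z])

1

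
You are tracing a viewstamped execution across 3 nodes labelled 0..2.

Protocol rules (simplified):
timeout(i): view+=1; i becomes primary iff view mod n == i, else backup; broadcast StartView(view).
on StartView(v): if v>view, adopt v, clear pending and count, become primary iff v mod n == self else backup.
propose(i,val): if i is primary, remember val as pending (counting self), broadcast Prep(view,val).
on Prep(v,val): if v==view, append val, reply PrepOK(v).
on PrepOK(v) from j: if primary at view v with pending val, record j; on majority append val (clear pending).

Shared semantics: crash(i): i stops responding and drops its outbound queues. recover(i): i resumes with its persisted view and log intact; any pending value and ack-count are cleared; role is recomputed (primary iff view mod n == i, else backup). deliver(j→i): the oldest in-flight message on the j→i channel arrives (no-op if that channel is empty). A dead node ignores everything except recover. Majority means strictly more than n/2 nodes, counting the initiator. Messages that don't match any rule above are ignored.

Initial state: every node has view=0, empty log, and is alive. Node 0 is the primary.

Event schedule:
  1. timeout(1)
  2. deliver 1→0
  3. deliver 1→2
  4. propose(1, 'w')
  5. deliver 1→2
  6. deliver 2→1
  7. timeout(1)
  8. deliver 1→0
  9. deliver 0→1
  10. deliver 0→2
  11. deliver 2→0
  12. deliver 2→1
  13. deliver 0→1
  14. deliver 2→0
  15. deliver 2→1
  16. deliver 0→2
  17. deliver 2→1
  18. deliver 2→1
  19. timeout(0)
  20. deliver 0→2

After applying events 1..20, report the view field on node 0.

e1 timeout(1): 1[prim,v=1,-]
e2 deliver 1→0: 0[back,v=1,-]
e3 deliver 1→2: 2[back,v=1,-]
e4 propose(1,'w'): ·
e5 deliver 1→2: 2[back,v=1,w]
e6 deliver 2→1: 1[prim,v=1,w]
e7 timeout(1): 1[back,v=2,w]
e8 deliver 1→0: 0[back,v=1,w]
e9 deliver 0→1: ·
e10 deliver 0→2: ·
e11 deliver 2→0: ·
e12 deliver 2→1: ·
e13 deliver 0→1: ·
e14 deliver 2→0: ·
e15 deliver 2→1: ·
e16 deliver 0→2: ·
e17 deliver 2→1: ·
e18 deliver 2→1: ·
e19 timeout(0): 0[back,v=2,w]
e20 deliver 0→2: 2[prim,v=2,w]

2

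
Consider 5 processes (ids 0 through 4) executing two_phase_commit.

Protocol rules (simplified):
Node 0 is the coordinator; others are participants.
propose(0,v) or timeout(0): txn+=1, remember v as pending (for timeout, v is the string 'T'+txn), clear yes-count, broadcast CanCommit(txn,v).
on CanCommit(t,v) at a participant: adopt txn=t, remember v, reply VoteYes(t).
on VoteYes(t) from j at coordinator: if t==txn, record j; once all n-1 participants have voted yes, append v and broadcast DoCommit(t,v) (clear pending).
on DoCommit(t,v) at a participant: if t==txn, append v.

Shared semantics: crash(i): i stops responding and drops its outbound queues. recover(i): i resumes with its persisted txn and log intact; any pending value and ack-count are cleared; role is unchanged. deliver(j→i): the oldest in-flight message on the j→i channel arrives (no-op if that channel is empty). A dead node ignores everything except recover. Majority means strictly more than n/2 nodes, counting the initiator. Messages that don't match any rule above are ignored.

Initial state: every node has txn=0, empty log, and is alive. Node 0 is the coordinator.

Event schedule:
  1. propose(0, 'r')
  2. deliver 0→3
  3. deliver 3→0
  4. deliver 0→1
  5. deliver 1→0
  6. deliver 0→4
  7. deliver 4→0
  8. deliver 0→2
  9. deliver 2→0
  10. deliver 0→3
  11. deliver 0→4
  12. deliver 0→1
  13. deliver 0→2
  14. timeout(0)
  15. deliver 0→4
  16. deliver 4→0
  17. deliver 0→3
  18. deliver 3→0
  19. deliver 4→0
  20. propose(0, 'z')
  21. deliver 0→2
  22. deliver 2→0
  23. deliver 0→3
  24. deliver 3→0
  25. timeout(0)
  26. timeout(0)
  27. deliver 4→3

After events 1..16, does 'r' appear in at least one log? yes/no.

yes

step 1 propose(0,'r'): 0={coor,t=1,log=-}
step 2 deliver 0→3: 3={part,t=1,log=-}
step 3 deliver 3→0: —
step 4 deliver 0→1: 1={part,t=1,log=-}
step 5 deliver 1→0: —
step 6 deliver 0→4: 4={part,t=1,log=-}
step 7 deliver 4→0: —
step 8 deliver 0→2: 2={part,t=1,log=-}
step 9 deliver 2→0: 0={coor,t=1,log=r}
step 10 deliver 0→3: 3={part,t=1,log=r}
step 11 deliver 0→4: 4={part,t=1,log=r}
step 12 deliver 0→1: 1={part,t=1,log=r}
step 13 deliver 0→2: 2={part,t=1,log=r}
step 14 timeout(0): 0={coor,t=2,log=r}
step 15 deliver 0→4: 4={part,t=2,log=r}
step 16 deliver 4→0: —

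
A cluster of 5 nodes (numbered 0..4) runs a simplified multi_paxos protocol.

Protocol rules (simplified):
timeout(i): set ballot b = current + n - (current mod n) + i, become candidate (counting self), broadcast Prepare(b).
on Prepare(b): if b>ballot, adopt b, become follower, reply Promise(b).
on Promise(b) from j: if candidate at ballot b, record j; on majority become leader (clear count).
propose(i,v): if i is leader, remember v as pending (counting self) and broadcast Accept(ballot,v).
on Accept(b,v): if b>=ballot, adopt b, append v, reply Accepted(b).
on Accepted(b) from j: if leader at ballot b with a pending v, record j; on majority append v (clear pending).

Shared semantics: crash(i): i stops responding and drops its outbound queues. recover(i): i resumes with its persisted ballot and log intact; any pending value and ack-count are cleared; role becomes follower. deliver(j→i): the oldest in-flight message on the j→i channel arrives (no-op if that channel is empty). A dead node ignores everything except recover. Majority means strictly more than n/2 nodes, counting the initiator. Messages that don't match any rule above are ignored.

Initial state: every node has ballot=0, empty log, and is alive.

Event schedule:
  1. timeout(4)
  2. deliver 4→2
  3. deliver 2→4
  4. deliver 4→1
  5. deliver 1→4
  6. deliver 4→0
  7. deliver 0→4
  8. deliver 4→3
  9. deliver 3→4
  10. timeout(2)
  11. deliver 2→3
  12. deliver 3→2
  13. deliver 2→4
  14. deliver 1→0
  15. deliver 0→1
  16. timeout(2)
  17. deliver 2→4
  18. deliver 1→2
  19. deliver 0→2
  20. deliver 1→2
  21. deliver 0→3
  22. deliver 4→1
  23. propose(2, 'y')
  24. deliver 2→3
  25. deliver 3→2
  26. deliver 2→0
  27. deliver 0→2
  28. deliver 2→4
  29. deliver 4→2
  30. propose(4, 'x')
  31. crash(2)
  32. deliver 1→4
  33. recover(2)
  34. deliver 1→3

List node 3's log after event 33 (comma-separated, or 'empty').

[1] timeout(4) → N4(cand b9 [-])
[2] deliver 4→2 → N2(foll b9 [-])
[3] deliver 2→4 → ∅
[4] deliver 4→1 → N1(foll b9 [-])
[5] deliver 1→4 → N4(lead b9 [-])
[6] deliver 4→0 → N0(foll b9 [-])
[7] deliver 0→4 → ∅
[8] deliver 4→3 → N3(foll b9 [-])
[9] deliver 3→4 → ∅
[10] timeout(2) → N2(cand b12 [-])
[11] deliver 2→3 → N3(foll b12 [-])
[12] deliver 3→2 → ∅
[13] deliver 2→4 → N4(foll b12 [-])
[14] deliver 1→0 → ∅
[15] deliver 0→1 → ∅
[16] timeout(2) → N2(cand b17 [-])
[17] deliver 2→4 → N4(foll b17 [-])
[18] deliver 1→2 → ∅
[19] deliver 0→2 → ∅
[20] deliver 1→2 → ∅
[21] deliver 0→3 → ∅
[22] deliver 4→1 → ∅
[23] propose(2,'y') → ∅
[24] deliver 2→3 → N3(foll b17 [-])
[25] deliver 3→2 → ∅
[26] deliver 2→0 → N0(foll b12 [-])
[27] deliver 0→2 → ∅
[28] deliver 2→4 → ∅
[29] deliver 4→2 → ∅
[30] propose(4,'x') → ∅
[31] crash(2) → N2(✗cand b17 [-])
[32] deliver 1→4 → ∅
[33] recover(2) → N2(foll b17 [-])

empty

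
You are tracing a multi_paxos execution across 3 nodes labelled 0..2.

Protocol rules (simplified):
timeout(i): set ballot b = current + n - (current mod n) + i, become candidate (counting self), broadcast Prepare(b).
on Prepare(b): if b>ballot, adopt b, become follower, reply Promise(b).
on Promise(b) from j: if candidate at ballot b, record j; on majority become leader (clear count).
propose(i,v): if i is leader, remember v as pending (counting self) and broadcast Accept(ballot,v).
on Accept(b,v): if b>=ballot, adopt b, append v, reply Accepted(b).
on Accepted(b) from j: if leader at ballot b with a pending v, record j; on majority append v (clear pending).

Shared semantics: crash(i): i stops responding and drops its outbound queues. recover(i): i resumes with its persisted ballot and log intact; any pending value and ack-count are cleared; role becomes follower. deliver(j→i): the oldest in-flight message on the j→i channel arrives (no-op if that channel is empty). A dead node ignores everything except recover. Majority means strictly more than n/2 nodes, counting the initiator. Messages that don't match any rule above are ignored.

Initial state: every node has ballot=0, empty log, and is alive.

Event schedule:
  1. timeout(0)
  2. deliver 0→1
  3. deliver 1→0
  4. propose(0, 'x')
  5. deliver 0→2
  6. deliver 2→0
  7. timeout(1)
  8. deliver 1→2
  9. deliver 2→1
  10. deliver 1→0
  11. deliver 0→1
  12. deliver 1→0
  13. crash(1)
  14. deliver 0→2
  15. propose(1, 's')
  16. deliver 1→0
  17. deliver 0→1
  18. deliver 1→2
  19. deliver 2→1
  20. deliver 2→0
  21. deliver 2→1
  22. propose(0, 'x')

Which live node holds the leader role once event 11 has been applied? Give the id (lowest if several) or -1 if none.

[1] timeout(0) → N0(cand b3 [-])
[2] deliver 0→1 → N1(foll b3 [-])
[3] deliver 1→0 → N0(lead b3 [-])
[4] propose(0,'x') → ∅
[5] deliver 0→2 → N2(foll b3 [-])
[6] deliver 2→0 → ∅
[7] timeout(1) → N1(cand b7 [-])
[8] deliver 1→2 → N2(foll b7 [-])
[9] deliver 2→1 → N1(lead b7 [-])
[10] deliver 1→0 → N0(foll b7 [-])
[11] deliver 0→1 → ∅

1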